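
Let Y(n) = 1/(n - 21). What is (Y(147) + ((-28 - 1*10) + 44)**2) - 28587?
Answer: -3597425/126 ≈ -28551.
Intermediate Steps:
Y(n) = 1/(-21 + n)
(Y(147) + ((-28 - 1*10) + 44)**2) - 28587 = (1/(-21 + 147) + ((-28 - 1*10) + 44)**2) - 28587 = (1/126 + ((-28 - 10) + 44)**2) - 28587 = (1/126 + (-38 + 44)**2) - 28587 = (1/126 + 6**2) - 28587 = (1/126 + 36) - 28587 = 4537/126 - 28587 = -3597425/126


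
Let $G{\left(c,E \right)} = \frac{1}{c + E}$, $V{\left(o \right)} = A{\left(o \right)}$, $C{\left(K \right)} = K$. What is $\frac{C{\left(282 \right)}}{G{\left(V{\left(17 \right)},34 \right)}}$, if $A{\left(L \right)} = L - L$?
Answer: $9588$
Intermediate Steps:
$A{\left(L \right)} = 0$
$V{\left(o \right)} = 0$
$G{\left(c,E \right)} = \frac{1}{E + c}$
$\frac{C{\left(282 \right)}}{G{\left(V{\left(17 \right)},34 \right)}} = \frac{282}{\frac{1}{34 + 0}} = \frac{282}{\frac{1}{34}} = 282 \frac{1}{\frac{1}{34}} = 282 \cdot 34 = 9588$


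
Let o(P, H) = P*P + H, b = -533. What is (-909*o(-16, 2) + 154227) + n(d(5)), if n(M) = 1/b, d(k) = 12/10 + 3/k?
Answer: -42797236/533 ≈ -80295.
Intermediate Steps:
o(P, H) = H + P² (o(P, H) = P² + H = H + P²)
d(k) = 6/5 + 3/k (d(k) = 12*(⅒) + 3/k = 6/5 + 3/k)
n(M) = -1/533 (n(M) = 1/(-533) = -1/533)
(-909*o(-16, 2) + 154227) + n(d(5)) = (-909*(2 + (-16)²) + 154227) - 1/533 = (-909*(2 + 256) + 154227) - 1/533 = (-909*258 + 154227) - 1/533 = (-234522 + 154227) - 1/533 = -80295 - 1/533 = -42797236/533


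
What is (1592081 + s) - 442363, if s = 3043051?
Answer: 4192769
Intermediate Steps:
(1592081 + s) - 442363 = (1592081 + 3043051) - 442363 = 4635132 - 442363 = 4192769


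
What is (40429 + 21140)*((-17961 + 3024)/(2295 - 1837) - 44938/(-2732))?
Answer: -155663979165/156407 ≈ -9.9525e+5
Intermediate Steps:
(40429 + 21140)*((-17961 + 3024)/(2295 - 1837) - 44938/(-2732)) = 61569*(-14937/458 - 44938*(-1/2732)) = 61569*(-14937*1/458 + 22469/1366) = 61569*(-14937/458 + 22469/1366) = 61569*(-2528285/156407) = -155663979165/156407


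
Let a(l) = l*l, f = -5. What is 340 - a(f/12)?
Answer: 48935/144 ≈ 339.83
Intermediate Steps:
a(l) = l²
340 - a(f/12) = 340 - (-5/12)² = 340 - 1*25/144 = 340 - 25/144 = 48935/144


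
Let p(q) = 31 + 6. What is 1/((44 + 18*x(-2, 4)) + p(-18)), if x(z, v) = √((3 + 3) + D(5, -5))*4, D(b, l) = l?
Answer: 1/153 ≈ 0.0065359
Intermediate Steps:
p(q) = 37
x(z, v) = 4 (x(z, v) = √((3 + 3) - 5)*4 = √(6 - 5)*4 = √1*4 = 1*4 = 4)
1/((44 + 18*x(-2, 4)) + p(-18)) = 1/((44 + 18*4) + 37) = 1/((44 + 72) + 37) = 1/(116 + 37) = 1/153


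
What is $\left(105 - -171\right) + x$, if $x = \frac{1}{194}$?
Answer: $\frac{53545}{194} \approx 276.0$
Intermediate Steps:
$x = \frac{1}{194} \approx 0.0051546$
$\left(105 - -171\right) + x = \left(105 - -171\right) + \frac{1}{194} = \left(105 + 171\right) + \frac{1}{194} = 276 + \frac{1}{194} = \frac{53545}{194}$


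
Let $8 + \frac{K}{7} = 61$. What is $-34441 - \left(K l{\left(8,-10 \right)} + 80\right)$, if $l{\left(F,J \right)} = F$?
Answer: $-37489$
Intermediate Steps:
$K = 371$ ($K = -56 + 7 \cdot 61 = -56 + 427 = 371$)
$-34441 - \left(K l{\left(8,-10 \right)} + 80\right) = -34441 - \left(371 \cdot 8 + 80\right) = -34441 - \left(2968 + 80\right) = -34441 - 3048 = -37489$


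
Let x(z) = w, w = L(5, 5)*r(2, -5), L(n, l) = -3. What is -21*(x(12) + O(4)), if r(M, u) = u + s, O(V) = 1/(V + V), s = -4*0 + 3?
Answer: -1029/8 ≈ -128.63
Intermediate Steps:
s = 3 (s = 0 + 3 = 3)
O(V) = 1/(2*V)
r(M, u) = 3 + u (r(M, u) = u + 3 = 3 + u)
w = 6 (w = -3*(3 - 5) = -3*(-2) = 6)
x(z) = 6
-21*(x(12) + O(4)) = -21*(6 + (1/2)/4) = -21*(6 + (1/2)*(1/4)) = -21*(6 + 1/8) = -21*49/8 = -1029/8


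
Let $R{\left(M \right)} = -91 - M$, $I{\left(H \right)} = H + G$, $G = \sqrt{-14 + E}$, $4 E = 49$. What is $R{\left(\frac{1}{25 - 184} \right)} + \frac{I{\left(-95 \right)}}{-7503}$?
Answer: $- \frac{12059811}{132553} - \frac{i \sqrt{7}}{15006} \approx -90.981 - 0.00017631 i$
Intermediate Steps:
$E = \frac{49}{4}$ ($E = \frac{1}{4} \cdot 49 = \frac{49}{4} \approx 12.25$)
$G = \frac{i \sqrt{7}}{2}$ ($G = \sqrt{-14 + \frac{49}{4}} = \sqrt{- \frac{7}{4}} = \frac{i \sqrt{7}}{2} \approx 1.3229 i$)
$I{\left(H \right)} = H + \frac{i \sqrt{7}}{2}$
$R{\left(\frac{1}{25 - 184} \right)} + \frac{I{\left(-95 \right)}}{-7503} = \left(-91 - \frac{1}{25 - 184}\right) + \frac{-95 + \frac{i \sqrt{7}}{2}}{-7503} = \left(-91 - \frac{1}{-159}\right) + \left(-95 + \frac{i \sqrt{7}}{2}\right) \left(- \frac{1}{7503}\right) = \left(-91 - - \frac{1}{159}\right) + \left(\frac{95}{7503} - \frac{i \sqrt{7}}{15006}\right) = \left(-91 + \frac{1}{159}\right) + \left(\frac{95}{7503} - \frac{i \sqrt{7}}{15006}\right) = - \frac{14468}{159} + \left(\frac{95}{7503} - \frac{i \sqrt{7}}{15006}\right) = - \frac{12059811}{132553} - \frac{i \sqrt{7}}{15006}$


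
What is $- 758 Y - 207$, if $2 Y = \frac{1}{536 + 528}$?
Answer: $- \frac{220627}{1064} \approx -207.36$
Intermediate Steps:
$Y = \frac{1}{2128}$ ($Y = \frac{1}{2 \left(536 + 528\right)} = \frac{1}{2 \cdot 1064} = \frac{1}{2} \cdot \frac{1}{1064} = \frac{1}{2128} \approx 0.00046992$)
$- 758 Y - 207 = \left(-758\right) \frac{1}{2128} - 207 = - \frac{379}{1064} - 207 = - \frac{220627}{1064}$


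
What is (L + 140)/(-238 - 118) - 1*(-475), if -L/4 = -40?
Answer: 42200/89 ≈ 474.16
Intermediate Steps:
L = 160 (L = -4*(-40) = 160)
(L + 140)/(-238 - 118) - 1*(-475) = (160 + 140)/(-238 - 118) - 1*(-475) = 300/(-356) + 475 = 300*(-1/356) + 475 = -75/89 + 475 = 42200/89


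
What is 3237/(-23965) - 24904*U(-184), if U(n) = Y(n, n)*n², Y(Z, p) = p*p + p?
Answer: -680379312038894757/23965 ≈ -2.8391e+13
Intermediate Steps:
Y(Z, p) = p + p² (Y(Z, p) = p² + p = p + p²)
U(n) = n³*(1 + n) (U(n) = (n*(1 + n))*n² = n³*(1 + n))
3237/(-23965) - 24904*U(-184) = 3237/(-23965) - 24904*(-184)³*(1 - 184) = 3237*(-1/23965) - 24904*(-6229504*(-183)) = -3237/23965 - 24904/(1/1139999232) = -3237/23965 - 24904/1/1139999232 = -3237/23965 - 24904*1139999232 = -3237/23965 - 28390540873728 = -680379312038894757/23965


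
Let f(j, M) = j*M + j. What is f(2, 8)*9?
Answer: 162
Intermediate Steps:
f(j, M) = j + M*j (f(j, M) = M*j + j = j + M*j)
f(2, 8)*9 = (2*(1 + 8))*9 = (2*9)*9 = 18*9 = 162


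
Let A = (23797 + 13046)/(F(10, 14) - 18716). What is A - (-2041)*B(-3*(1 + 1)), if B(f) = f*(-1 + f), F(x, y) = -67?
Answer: 536693161/6261 ≈ 85720.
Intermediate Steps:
A = -12281/6261 (A = (23797 + 13046)/(-67 - 18716) = 36843/(-18783) = 36843*(-1/18783) = -12281/6261 ≈ -1.9615)
A - (-2041)*B(-3*(1 + 1)) = -12281/6261 - (-2041)*(-3*(1 + 1))*(-1 - 3*(1 + 1)) = -12281/6261 - (-2041)*(-3*2)*(-1 - 3*2) = -12281/6261 - (-2041)*(-6*(-1 - 6)) = -12281/6261 - (-2041)*(-6*(-7)) = -12281/6261 - (-2041)*42 = -12281/6261 - 1*(-85722) = -12281/6261 + 85722 = 536693161/6261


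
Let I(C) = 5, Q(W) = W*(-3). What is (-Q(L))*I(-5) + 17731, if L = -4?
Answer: 17671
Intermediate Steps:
Q(W) = -3*W
(-Q(L))*I(-5) + 17731 = -(-3)*(-4)*5 + 17731 = -1*12*5 + 17731 = -12*5 + 17731 = -60 + 17731 = 17671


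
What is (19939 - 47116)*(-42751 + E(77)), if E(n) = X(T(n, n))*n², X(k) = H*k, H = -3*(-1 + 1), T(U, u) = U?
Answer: 1161843927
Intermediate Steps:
H = 0 (H = -3*0 = 0)
X(k) = 0 (X(k) = 0*k = 0)
E(n) = 0 (E(n) = 0*n² = 0)
(19939 - 47116)*(-42751 + E(77)) = (19939 - 47116)*(-42751 + 0) = -27177*(-42751) = 1161843927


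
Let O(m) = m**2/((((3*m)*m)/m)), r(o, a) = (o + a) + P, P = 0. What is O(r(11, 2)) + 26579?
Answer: 79750/3 ≈ 26583.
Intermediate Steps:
r(o, a) = a + o (r(o, a) = (o + a) + 0 = (a + o) + 0 = a + o)
O(m) = m/3 (O(m) = m**2/(((3*m**2)/m)) = m**2/((3*m)) = m**2*(1/(3*m)) = m/3)
O(r(11, 2)) + 26579 = (2 + 11)/3 + 26579 = (1/3)*13 + 26579 = 13/3 + 26579 = 79750/3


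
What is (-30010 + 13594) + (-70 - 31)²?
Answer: -6215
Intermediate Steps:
(-30010 + 13594) + (-70 - 31)² = -16416 + (-101)² = -16416 + 10201 = -6215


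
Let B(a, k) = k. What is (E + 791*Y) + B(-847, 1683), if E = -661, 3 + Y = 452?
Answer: 356181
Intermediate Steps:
Y = 449 (Y = -3 + 452 = 449)
(E + 791*Y) + B(-847, 1683) = (-661 + 791*449) + 1683 = (-661 + 355159) + 1683 = 354498 + 1683 = 356181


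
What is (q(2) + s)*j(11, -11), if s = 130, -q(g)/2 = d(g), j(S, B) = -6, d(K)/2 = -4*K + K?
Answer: -924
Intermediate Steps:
d(K) = -6*K (d(K) = 2*(-4*K + K) = 2*(-3*K) = -6*K)
q(g) = 12*g (q(g) = -(-12)*g = 12*g)
(q(2) + s)*j(11, -11) = (12*2 + 130)*(-6) = (24 + 130)*(-6) = 154*(-6) = -924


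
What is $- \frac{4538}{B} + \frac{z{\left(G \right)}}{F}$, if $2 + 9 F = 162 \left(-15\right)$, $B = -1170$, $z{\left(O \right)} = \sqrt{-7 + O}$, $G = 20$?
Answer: $\frac{2269}{585} - \frac{9 \sqrt{13}}{2432} \approx 3.8653$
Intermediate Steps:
$F = - \frac{2432}{9}$ ($F = - \frac{2}{9} + \frac{162 \left(-15\right)}{9} = - \frac{2}{9} + \frac{1}{9} \left(-2430\right) = - \frac{2}{9} - 270 = - \frac{2432}{9} \approx -270.22$)
$- \frac{4538}{B} + \frac{z{\left(G \right)}}{F} = - \frac{4538}{-1170} + \frac{\sqrt{-7 + 20}}{- \frac{2432}{9}} = \left(-4538\right) \left(- \frac{1}{1170}\right) + \sqrt{13} \left(- \frac{9}{2432}\right) = \frac{2269}{585} - \frac{9 \sqrt{13}}{2432}$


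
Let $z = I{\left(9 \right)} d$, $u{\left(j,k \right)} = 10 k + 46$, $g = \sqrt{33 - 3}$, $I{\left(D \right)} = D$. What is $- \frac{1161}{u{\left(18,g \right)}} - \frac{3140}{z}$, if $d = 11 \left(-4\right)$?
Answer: $\frac{2990567}{43758} - \frac{5805 \sqrt{30}}{442} \approx -3.5917$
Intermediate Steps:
$d = -44$
$g = \sqrt{30} \approx 5.4772$
$u{\left(j,k \right)} = 46 + 10 k$
$z = -396$ ($z = 9 \left(-44\right) = -396$)
$- \frac{1161}{u{\left(18,g \right)}} - \frac{3140}{z} = - \frac{1161}{46 + 10 \sqrt{30}} - \frac{3140}{-396} = - \frac{1161}{46 + 10 \sqrt{30}} - - \frac{785}{99} = - \frac{1161}{46 + 10 \sqrt{30}} + \frac{785}{99} = \frac{785}{99} - \frac{1161}{46 + 10 \sqrt{30}}$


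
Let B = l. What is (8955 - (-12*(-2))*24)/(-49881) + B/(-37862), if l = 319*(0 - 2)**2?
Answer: -5771119/28615067 ≈ -0.20168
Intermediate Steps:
l = 1276 (l = 319*(-2)**2 = 319*4 = 1276)
B = 1276
(8955 - (-12*(-2))*24)/(-49881) + B/(-37862) = (8955 - (-12*(-2))*24)/(-49881) + 1276/(-37862) = (8955 - 24*24)*(-1/49881) + 1276*(-1/37862) = (8955 - 1*576)*(-1/49881) - 58/1721 = (8955 - 576)*(-1/49881) - 58/1721 = 8379*(-1/49881) - 58/1721 = -2793/16627 - 58/1721 = -5771119/28615067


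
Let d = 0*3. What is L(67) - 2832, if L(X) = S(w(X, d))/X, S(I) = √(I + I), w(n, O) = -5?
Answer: -2832 + I*√10/67 ≈ -2832.0 + 0.047198*I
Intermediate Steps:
d = 0
S(I) = √2*√I (S(I) = √(2*I) = √2*√I)
L(X) = I*√10/X (L(X) = (√2*√(-5))/X = (√2*(I*√5))/X = (I*√10)/X = I*√10/X)
L(67) - 2832 = I*√10/67 - 2832 = -2832 + I*√10/67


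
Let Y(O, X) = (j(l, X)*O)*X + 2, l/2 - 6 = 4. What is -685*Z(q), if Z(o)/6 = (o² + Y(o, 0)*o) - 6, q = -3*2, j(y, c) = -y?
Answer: -73980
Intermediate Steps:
l = 20 (l = 12 + 2*4 = 12 + 8 = 20)
Y(O, X) = 2 - 20*O*X (Y(O, X) = ((-1*20)*O)*X + 2 = (-20*O)*X + 2 = -20*O*X + 2 = 2 - 20*O*X)
q = -6
Z(o) = -36 + 6*o² + 12*o (Z(o) = 6*((o² + (2 - 20*o*0)*o) - 6) = 6*((o² + (2 + 0)*o) - 6) = 6*((o² + 2*o) - 6) = 6*(-6 + o² + 2*o) = -36 + 6*o² + 12*o)
-685*Z(q) = -685*(-36 + 6*(-6)² + 12*(-6)) = -685*(-36 + 6*36 - 72) = -685*(-36 + 216 - 72) = -685*108 = -73980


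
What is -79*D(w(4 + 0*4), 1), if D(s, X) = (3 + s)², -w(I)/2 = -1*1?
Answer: -1975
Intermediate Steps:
w(I) = 2 (w(I) = -(-2) = -2*(-1) = 2)
-79*D(w(4 + 0*4), 1) = -79*(3 + 2)² = -79*5² = -79*25 = -1975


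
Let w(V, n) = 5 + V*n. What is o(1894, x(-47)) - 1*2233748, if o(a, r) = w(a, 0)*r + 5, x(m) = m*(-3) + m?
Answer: -2233273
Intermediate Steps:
x(m) = -2*m (x(m) = -3*m + m = -2*m)
o(a, r) = 5 + 5*r (o(a, r) = (5 + a*0)*r + 5 = (5 + 0)*r + 5 = 5*r + 5 = 5 + 5*r)
o(1894, x(-47)) - 1*2233748 = (5 + 5*(-2*(-47))) - 1*2233748 = (5 + 5*94) - 2233748 = (5 + 470) - 2233748 = 475 - 2233748 = -2233273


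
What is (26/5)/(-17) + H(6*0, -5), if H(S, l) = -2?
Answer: -196/85 ≈ -2.3059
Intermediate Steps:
(26/5)/(-17) + H(6*0, -5) = (26/5)/(-17) - 2 = (26*(⅕))*(-1/17) - 2 = (26/5)*(-1/17) - 2 = -26/85 - 2 = -196/85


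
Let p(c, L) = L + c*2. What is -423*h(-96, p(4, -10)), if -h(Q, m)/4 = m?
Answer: -3384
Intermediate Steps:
p(c, L) = L + 2*c
h(Q, m) = -4*m
-423*h(-96, p(4, -10)) = -(-1692)*(-10 + 2*4) = -(-1692)*(-10 + 8) = -(-1692)*(-2) = -423*8 = -3384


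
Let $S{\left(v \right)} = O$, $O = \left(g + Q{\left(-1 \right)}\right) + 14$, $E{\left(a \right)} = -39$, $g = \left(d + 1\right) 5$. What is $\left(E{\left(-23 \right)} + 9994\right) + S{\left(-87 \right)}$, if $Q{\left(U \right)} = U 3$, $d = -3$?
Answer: $9956$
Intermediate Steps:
$g = -10$ ($g = \left(-3 + 1\right) 5 = \left(-2\right) 5 = -10$)
$Q{\left(U \right)} = 3 U$
$O = 1$ ($O = \left(-10 + 3 \left(-1\right)\right) + 14 = \left(-10 - 3\right) + 14 = -13 + 14 = 1$)
$S{\left(v \right)} = 1$
$\left(E{\left(-23 \right)} + 9994\right) + S{\left(-87 \right)} = \left(-39 + 9994\right) + 1 = 9955 + 1 = 9956$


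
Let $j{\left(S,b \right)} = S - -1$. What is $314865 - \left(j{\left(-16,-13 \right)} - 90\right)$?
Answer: $314970$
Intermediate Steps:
$j{\left(S,b \right)} = 1 + S$ ($j{\left(S,b \right)} = S + 1 = 1 + S$)
$314865 - \left(j{\left(-16,-13 \right)} - 90\right) = 314865 - \left(\left(1 - 16\right) - 90\right) = 314865 - \left(-15 - 90\right) = 314865 - -105 = 314865 + 105 = 314970$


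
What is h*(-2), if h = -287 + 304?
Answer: -34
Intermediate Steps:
h = 17
h*(-2) = 17*(-2) = -34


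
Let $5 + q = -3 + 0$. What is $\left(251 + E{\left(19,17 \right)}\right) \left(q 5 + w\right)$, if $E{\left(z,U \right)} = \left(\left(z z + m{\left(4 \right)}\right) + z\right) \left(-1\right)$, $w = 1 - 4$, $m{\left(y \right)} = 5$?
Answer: $5762$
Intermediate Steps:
$q = -8$ ($q = -5 + \left(-3 + 0\right) = -5 - 3 = -8$)
$w = -3$
$E{\left(z,U \right)} = -5 - z - z^{2}$ ($E{\left(z,U \right)} = \left(\left(z z + 5\right) + z\right) \left(-1\right) = \left(\left(z^{2} + 5\right) + z\right) \left(-1\right) = \left(\left(5 + z^{2}\right) + z\right) \left(-1\right) = \left(5 + z + z^{2}\right) \left(-1\right) = -5 - z - z^{2}$)
$\left(251 + E{\left(19,17 \right)}\right) \left(q 5 + w\right) = \left(251 - 385\right) \left(\left(-8\right) 5 - 3\right) = \left(251 - 385\right) \left(-40 - 3\right) = \left(251 - 385\right) \left(-43\right) = \left(-134\right) \left(-43\right) = 5762$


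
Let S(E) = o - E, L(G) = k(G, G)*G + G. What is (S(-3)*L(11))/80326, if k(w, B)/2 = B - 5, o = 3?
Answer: 429/40163 ≈ 0.010681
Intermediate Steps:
k(w, B) = -10 + 2*B (k(w, B) = 2*(B - 5) = 2*(-5 + B) = -10 + 2*B)
L(G) = G + G*(-10 + 2*G) (L(G) = (-10 + 2*G)*G + G = G*(-10 + 2*G) + G = G + G*(-10 + 2*G))
S(E) = 3 - E
(S(-3)*L(11))/80326 = ((3 - 1*(-3))*(11*(-9 + 2*11)))/80326 = ((3 + 3)*(11*(-9 + 22)))*(1/80326) = (6*(11*13))*(1/80326) = (6*143)*(1/80326) = 858*(1/80326) = 429/40163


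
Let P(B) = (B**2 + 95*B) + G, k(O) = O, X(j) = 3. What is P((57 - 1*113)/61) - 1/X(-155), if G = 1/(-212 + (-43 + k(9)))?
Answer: -79369307/915366 ≈ -86.708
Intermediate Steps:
G = -1/246 (G = 1/(-212 + (-43 + 9)) = 1/(-212 - 34) = 1/(-246) = -1/246 ≈ -0.0040650)
P(B) = -1/246 + B**2 + 95*B (P(B) = (B**2 + 95*B) - 1/246 = -1/246 + B**2 + 95*B)
P((57 - 1*113)/61) - 1/X(-155) = (-1/246 + ((57 - 1*113)/61)**2 + 95*((57 - 1*113)/61)) - 1/3 = (-1/246 + ((57 - 113)*(1/61))**2 + 95*((57 - 113)*(1/61))) - 1*1/3 = (-1/246 + (-56*1/61)**2 + 95*(-56*1/61)) - 1/3 = (-1/246 + (-56/61)**2 + 95*(-56/61)) - 1/3 = (-1/246 + 3136/3721 - 5320/61) - 1/3 = -79064185/915366 - 1/3 = -79369307/915366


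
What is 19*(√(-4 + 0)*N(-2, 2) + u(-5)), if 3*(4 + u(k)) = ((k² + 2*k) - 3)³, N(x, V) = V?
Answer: 10868 + 76*I ≈ 10868.0 + 76.0*I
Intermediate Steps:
u(k) = -4 + (-3 + k² + 2*k)³/3 (u(k) = -4 + ((k² + 2*k) - 3)³/3 = -4 + (-3 + k² + 2*k)³/3)
19*(√(-4 + 0)*N(-2, 2) + u(-5)) = 19*(√(-4 + 0)*2 + (-4 + (-3 + (-5)² + 2*(-5))³/3)) = 19*(√(-4)*2 + (-4 + (-3 + 25 - 10)³/3)) = 19*((2*I)*2 + (-4 + (⅓)*12³)) = 19*(4*I + (-4 + (⅓)*1728)) = 19*(4*I + (-4 + 576)) = 19*(4*I + 572) = 19*(572 + 4*I) = 10868 + 76*I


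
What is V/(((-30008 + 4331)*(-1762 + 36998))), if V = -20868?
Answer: 1739/75396231 ≈ 2.3065e-5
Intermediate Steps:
V/(((-30008 + 4331)*(-1762 + 36998))) = -20868*1/((-30008 + 4331)*(-1762 + 36998)) = -20868/((-25677*35236)) = -20868/(-904754772) = -20868*(-1/904754772) = 1739/75396231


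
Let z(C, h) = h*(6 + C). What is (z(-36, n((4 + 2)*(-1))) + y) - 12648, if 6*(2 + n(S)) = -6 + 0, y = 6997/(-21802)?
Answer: -273796513/21802 ≈ -12558.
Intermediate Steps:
y = -6997/21802 (y = 6997*(-1/21802) = -6997/21802 ≈ -0.32093)
n(S) = -3 (n(S) = -2 + (-6 + 0)/6 = -2 + (⅙)*(-6) = -2 - 1 = -3)
(z(-36, n((4 + 2)*(-1))) + y) - 12648 = (-3*(6 - 36) - 6997/21802) - 12648 = (-3*(-30) - 6997/21802) - 12648 = (90 - 6997/21802) - 12648 = 1955183/21802 - 12648 = -273796513/21802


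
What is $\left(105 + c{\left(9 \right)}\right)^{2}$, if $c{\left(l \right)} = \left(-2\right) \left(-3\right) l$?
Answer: $25281$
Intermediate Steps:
$c{\left(l \right)} = 6 l$
$\left(105 + c{\left(9 \right)}\right)^{2} = \left(105 + 6 \cdot 9\right)^{2} = \left(105 + 54\right)^{2} = 159^{2} = 25281$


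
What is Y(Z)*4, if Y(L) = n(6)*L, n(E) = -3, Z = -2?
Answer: 24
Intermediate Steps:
Y(L) = -3*L
Y(Z)*4 = -3*(-2)*4 = 6*4 = 24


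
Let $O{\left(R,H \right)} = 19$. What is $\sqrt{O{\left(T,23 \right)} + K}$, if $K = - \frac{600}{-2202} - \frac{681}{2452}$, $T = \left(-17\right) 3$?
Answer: $\frac{\sqrt{3845444825999}}{449942} \approx 4.3583$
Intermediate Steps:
$T = -51$
$K = - \frac{4727}{899884}$ ($K = \left(-600\right) \left(- \frac{1}{2202}\right) - \frac{681}{2452} = \frac{100}{367} - \frac{681}{2452} = - \frac{4727}{899884} \approx -0.0052529$)
$\sqrt{O{\left(T,23 \right)} + K} = \sqrt{19 - \frac{4727}{899884}} = \sqrt{\frac{17093069}{899884}} = \frac{\sqrt{3845444825999}}{449942}$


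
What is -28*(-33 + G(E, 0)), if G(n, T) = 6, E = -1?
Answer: 756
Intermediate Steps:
-28*(-33 + G(E, 0)) = -28*(-33 + 6) = -28*(-27) = 756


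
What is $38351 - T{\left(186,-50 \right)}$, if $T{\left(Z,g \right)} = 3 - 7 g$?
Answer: $37998$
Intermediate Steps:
$38351 - T{\left(186,-50 \right)} = 38351 - \left(3 - -350\right) = 38351 - \left(3 + 350\right) = 38351 - 353 = 37998$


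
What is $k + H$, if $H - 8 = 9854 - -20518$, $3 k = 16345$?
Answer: $\frac{107485}{3} \approx 35828.0$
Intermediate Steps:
$k = \frac{16345}{3}$ ($k = \frac{1}{3} \cdot 16345 = \frac{16345}{3} \approx 5448.3$)
$H = 30380$ ($H = 8 + \left(9854 - -20518\right) = 8 + \left(9854 + 20518\right) = 8 + 30372 = 30380$)
$k + H = \frac{16345}{3} + 30380 = \frac{107485}{3}$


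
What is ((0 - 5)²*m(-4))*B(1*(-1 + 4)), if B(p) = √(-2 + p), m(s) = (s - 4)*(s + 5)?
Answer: -200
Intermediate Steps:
m(s) = (-4 + s)*(5 + s)
((0 - 5)²*m(-4))*B(1*(-1 + 4)) = ((0 - 5)²*(-20 - 4 + (-4)²))*√(-2 + 1*(-1 + 4)) = ((-5)²*(-20 - 4 + 16))*√(-2 + 1*3) = (25*(-8))*√(-2 + 3) = -200*√1 = -200*1 = -200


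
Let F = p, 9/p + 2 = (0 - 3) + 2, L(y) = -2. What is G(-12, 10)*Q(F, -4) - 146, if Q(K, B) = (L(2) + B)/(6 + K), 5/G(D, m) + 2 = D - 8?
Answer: -1601/11 ≈ -145.55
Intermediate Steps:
G(D, m) = 5/(-10 + D) (G(D, m) = 5/(-2 + (D - 8)) = 5/(-2 + (-8 + D)) = 5/(-10 + D))
p = -3 (p = 9/(-2 + ((0 - 3) + 2)) = 9/(-2 + (-3 + 2)) = 9/(-2 - 1) = 9/(-3) = 9*(-1/3) = -3)
F = -3
Q(K, B) = (-2 + B)/(6 + K)
G(-12, 10)*Q(F, -4) - 146 = (5/(-10 - 12))*((-2 - 4)/(6 - 3)) - 146 = (5/(-22))*(-6/3) - 146 = (5*(-1/22))*((1/3)*(-6)) - 146 = -5/22*(-2) - 146 = 5/11 - 146 = -1601/11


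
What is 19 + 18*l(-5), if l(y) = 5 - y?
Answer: 199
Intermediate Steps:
19 + 18*l(-5) = 19 + 18*(5 - 1*(-5)) = 19 + 18*(5 + 5) = 19 + 18*10 = 19 + 180 = 199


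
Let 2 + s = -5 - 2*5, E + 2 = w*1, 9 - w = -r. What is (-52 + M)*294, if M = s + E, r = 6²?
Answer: -7644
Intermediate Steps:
r = 36
w = 45 (w = 9 - (-1)*36 = 9 - 1*(-36) = 9 + 36 = 45)
E = 43 (E = -2 + 45*1 = -2 + 45 = 43)
s = -17 (s = -2 + (-5 - 2*5) = -2 + (-5 - 10) = -2 - 15 = -17)
M = 26 (M = -17 + 43 = 26)
(-52 + M)*294 = (-52 + 26)*294 = -26*294 = -7644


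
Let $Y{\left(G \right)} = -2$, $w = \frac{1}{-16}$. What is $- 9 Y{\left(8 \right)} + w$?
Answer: $\frac{287}{16} \approx 17.938$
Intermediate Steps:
$w = - \frac{1}{16} \approx -0.0625$
$- 9 Y{\left(8 \right)} + w = \left(-9\right) \left(-2\right) - \frac{1}{16} = 18 - \frac{1}{16} = \frac{287}{16}$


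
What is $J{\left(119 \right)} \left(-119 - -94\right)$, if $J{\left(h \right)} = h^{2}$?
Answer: $-354025$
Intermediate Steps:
$J{\left(119 \right)} \left(-119 - -94\right) = 119^{2} \left(-119 - -94\right) = 14161 \left(-119 + 94\right) = 14161 \left(-25\right) = -354025$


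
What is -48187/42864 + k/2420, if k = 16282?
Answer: 145324777/25932720 ≈ 5.6039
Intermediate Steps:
-48187/42864 + k/2420 = -48187/42864 + 16282/2420 = -48187*1/42864 + 16282*(1/2420) = -48187/42864 + 8141/1210 = 145324777/25932720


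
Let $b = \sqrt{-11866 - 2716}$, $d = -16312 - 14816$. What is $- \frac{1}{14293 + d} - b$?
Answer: $\frac{1}{16835} - i \sqrt{14582} \approx 5.94 \cdot 10^{-5} - 120.76 i$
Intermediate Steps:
$d = -31128$ ($d = -16312 - 14816 = -31128$)
$b = i \sqrt{14582}$ ($b = \sqrt{-14582} = i \sqrt{14582} \approx 120.76 i$)
$- \frac{1}{14293 + d} - b = - \frac{1}{14293 - 31128} - i \sqrt{14582} = - \frac{1}{-16835} - i \sqrt{14582} = \left(-1\right) \left(- \frac{1}{16835}\right) - i \sqrt{14582} = \frac{1}{16835} - i \sqrt{14582}$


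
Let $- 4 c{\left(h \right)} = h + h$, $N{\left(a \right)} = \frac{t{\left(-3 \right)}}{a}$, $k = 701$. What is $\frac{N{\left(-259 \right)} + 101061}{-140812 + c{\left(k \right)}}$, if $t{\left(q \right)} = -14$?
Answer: $- \frac{7478518}{10446025} \approx -0.71592$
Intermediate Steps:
$N{\left(a \right)} = - \frac{14}{a}$
$c{\left(h \right)} = - \frac{h}{2}$ ($c{\left(h \right)} = - \frac{h + h}{4} = - \frac{2 h}{4} = - \frac{h}{2}$)
$\frac{N{\left(-259 \right)} + 101061}{-140812 + c{\left(k \right)}} = \frac{- \frac{14}{-259} + 101061}{-140812 - \frac{701}{2}} = \frac{\left(-14\right) \left(- \frac{1}{259}\right) + 101061}{-140812 - \frac{701}{2}} = \frac{\frac{2}{37} + 101061}{- \frac{282325}{2}} = \frac{3739259}{37} \left(- \frac{2}{282325}\right) = - \frac{7478518}{10446025}$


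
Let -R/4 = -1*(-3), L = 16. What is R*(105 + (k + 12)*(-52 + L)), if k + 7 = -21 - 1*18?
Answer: -15948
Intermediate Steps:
k = -46 (k = -7 + (-21 - 1*18) = -7 + (-21 - 18) = -7 - 39 = -46)
R = -12 (R = -(-4)*(-3) = -4*3 = -12)
R*(105 + (k + 12)*(-52 + L)) = -12*(105 + (-46 + 12)*(-52 + 16)) = -12*(105 - 34*(-36)) = -12*(105 + 1224) = -12*1329 = -15948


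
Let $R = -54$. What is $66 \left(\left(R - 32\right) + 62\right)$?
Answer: $-1584$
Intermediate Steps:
$66 \left(\left(R - 32\right) + 62\right) = 66 \left(\left(-54 - 32\right) + 62\right) = 66 \left(-86 + 62\right) = 66 \left(-24\right) = -1584$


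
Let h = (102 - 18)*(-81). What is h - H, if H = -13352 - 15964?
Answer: 22512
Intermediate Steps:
h = -6804 (h = 84*(-81) = -6804)
H = -29316
h - H = -6804 - 1*(-29316) = -6804 + 29316 = 22512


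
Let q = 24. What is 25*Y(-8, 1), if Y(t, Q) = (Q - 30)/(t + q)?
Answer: -725/16 ≈ -45.313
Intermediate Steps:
Y(t, Q) = (-30 + Q)/(24 + t) (Y(t, Q) = (Q - 30)/(t + 24) = (-30 + Q)/(24 + t))
25*Y(-8, 1) = 25*((-30 + 1)/(24 - 8)) = 25*(-29/16) = -725/16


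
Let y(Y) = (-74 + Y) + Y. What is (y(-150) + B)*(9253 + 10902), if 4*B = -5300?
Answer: -34243345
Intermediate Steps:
B = -1325 (B = (1/4)*(-5300) = -1325)
y(Y) = -74 + 2*Y
(y(-150) + B)*(9253 + 10902) = ((-74 + 2*(-150)) - 1325)*(9253 + 10902) = ((-74 - 300) - 1325)*20155 = (-374 - 1325)*20155 = -1699*20155 = -34243345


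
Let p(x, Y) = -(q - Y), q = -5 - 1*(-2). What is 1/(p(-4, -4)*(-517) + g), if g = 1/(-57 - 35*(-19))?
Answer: 608/314337 ≈ 0.0019342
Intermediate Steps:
q = -3 (q = -5 + 2 = -3)
p(x, Y) = 3 + Y (p(x, Y) = -(-3 - Y) = 3 + Y)
g = 1/608 (g = 1/(-57 + 665) = 1/608 ≈ 0.0016447)
1/(p(-4, -4)*(-517) + g) = 1/((3 - 4)*(-517) + 1/608) = 1/(-1*(-517) + 1/608) = 1/(517 + 1/608) = 1/(314337/608) = 608/314337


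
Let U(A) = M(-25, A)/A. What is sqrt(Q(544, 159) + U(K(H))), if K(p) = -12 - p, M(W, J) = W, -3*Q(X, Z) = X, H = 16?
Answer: I*sqrt(318297)/42 ≈ 13.433*I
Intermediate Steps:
Q(X, Z) = -X/3
U(A) = -25/A
sqrt(Q(544, 159) + U(K(H))) = sqrt(-1/3*544 - 25/(-12 - 1*16)) = sqrt(-544/3 - 25/(-12 - 16)) = sqrt(-544/3 - 25/(-28)) = sqrt(-544/3 - 25*(-1/28)) = sqrt(-544/3 + 25/28) = sqrt(-15157/84) = I*sqrt(318297)/42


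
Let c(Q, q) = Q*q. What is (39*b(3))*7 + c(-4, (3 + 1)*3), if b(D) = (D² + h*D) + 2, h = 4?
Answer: 6231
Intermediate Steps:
b(D) = 2 + D² + 4*D (b(D) = (D² + 4*D) + 2 = 2 + D² + 4*D)
(39*b(3))*7 + c(-4, (3 + 1)*3) = (39*(2 + 3² + 4*3))*7 - 4*(3 + 1)*3 = (39*(2 + 9 + 12))*7 - 16*3 = (39*23)*7 - 4*12 = 897*7 - 48 = 6279 - 48 = 6231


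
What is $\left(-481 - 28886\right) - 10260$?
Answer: $-39627$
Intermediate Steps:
$\left(-481 - 28886\right) - 10260 = -29367 - 10260 = -39627$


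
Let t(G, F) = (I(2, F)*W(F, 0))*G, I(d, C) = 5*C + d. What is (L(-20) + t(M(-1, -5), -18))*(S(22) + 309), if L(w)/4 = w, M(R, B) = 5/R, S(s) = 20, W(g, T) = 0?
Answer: -26320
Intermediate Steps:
I(d, C) = d + 5*C
t(G, F) = 0 (t(G, F) = ((2 + 5*F)*0)*G = 0*G = 0)
L(w) = 4*w
(L(-20) + t(M(-1, -5), -18))*(S(22) + 309) = (4*(-20) + 0)*(20 + 309) = (-80 + 0)*329 = -80*329 = -26320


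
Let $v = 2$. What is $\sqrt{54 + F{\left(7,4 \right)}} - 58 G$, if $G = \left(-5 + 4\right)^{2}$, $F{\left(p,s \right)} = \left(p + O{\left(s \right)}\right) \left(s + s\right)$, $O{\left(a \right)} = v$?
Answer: $-58 + 3 \sqrt{14} \approx -46.775$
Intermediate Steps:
$O{\left(a \right)} = 2$
$F{\left(p,s \right)} = 2 s \left(2 + p\right)$ ($F{\left(p,s \right)} = \left(p + 2\right) \left(s + s\right) = \left(2 + p\right) 2 s = 2 s \left(2 + p\right)$)
$G = 1$ ($G = \left(-1\right)^{2} = 1$)
$\sqrt{54 + F{\left(7,4 \right)}} - 58 G = \sqrt{54 + 2 \cdot 4 \left(2 + 7\right)} - 58 = \sqrt{54 + 2 \cdot 4 \cdot 9} - 58 = \sqrt{54 + 72} - 58 = \sqrt{126} - 58 = 3 \sqrt{14} - 58 = -58 + 3 \sqrt{14}$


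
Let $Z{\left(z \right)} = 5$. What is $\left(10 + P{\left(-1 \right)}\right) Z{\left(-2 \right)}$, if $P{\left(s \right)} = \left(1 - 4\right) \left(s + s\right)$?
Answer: $80$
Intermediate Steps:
$P{\left(s \right)} = - 6 s$ ($P{\left(s \right)} = - 3 \cdot 2 s = - 6 s$)
$\left(10 + P{\left(-1 \right)}\right) Z{\left(-2 \right)} = \left(10 - -6\right) 5 = \left(10 + 6\right) 5 = 16 \cdot 5 = 80$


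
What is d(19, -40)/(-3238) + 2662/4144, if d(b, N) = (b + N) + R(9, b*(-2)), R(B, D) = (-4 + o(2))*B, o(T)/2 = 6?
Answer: 2102053/3354568 ≈ 0.62662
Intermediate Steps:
o(T) = 12 (o(T) = 2*6 = 12)
R(B, D) = 8*B (R(B, D) = (-4 + 12)*B = 8*B)
d(b, N) = 72 + N + b (d(b, N) = (b + N) + 8*9 = (N + b) + 72 = 72 + N + b)
d(19, -40)/(-3238) + 2662/4144 = (72 - 40 + 19)/(-3238) + 2662/4144 = 51*(-1/3238) + 2662*(1/4144) = -51/3238 + 1331/2072 = 2102053/3354568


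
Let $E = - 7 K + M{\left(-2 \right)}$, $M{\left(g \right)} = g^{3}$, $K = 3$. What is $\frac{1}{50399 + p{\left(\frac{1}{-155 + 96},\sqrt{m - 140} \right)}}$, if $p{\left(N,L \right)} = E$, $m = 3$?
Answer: $\frac{1}{50370} \approx 1.9853 \cdot 10^{-5}$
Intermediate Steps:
$E = -29$ ($E = \left(-7\right) 3 + \left(-2\right)^{3} = -21 - 8 = -29$)
$p{\left(N,L \right)} = -29$
$\frac{1}{50399 + p{\left(\frac{1}{-155 + 96},\sqrt{m - 140} \right)}} = \frac{1}{50399 - 29} = \frac{1}{50370}$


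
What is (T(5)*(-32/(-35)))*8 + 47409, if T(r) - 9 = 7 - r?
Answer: 1662131/35 ≈ 47489.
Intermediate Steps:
T(r) = 16 - r (T(r) = 9 + (7 - r) = 16 - r)
(T(5)*(-32/(-35)))*8 + 47409 = ((16 - 1*5)*(-32/(-35)))*8 + 47409 = ((16 - 5)*(-32*(-1/35)))*8 + 47409 = (11*(32/35))*8 + 47409 = (352/35)*8 + 47409 = 2816/35 + 47409 = 1662131/35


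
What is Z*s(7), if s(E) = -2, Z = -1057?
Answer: 2114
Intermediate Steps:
Z*s(7) = -1057*(-2) = 2114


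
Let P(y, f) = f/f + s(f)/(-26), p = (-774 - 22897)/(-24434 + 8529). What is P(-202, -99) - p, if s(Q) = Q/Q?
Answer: -217821/413530 ≈ -0.52674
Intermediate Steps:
s(Q) = 1
p = 23671/15905 (p = -23671/(-15905) = -23671*(-1/15905) = 23671/15905 ≈ 1.4883)
P(y, f) = 25/26 (P(y, f) = f/f + 1/(-26) = 1 + 1*(-1/26) = 1 - 1/26 = 25/26)
P(-202, -99) - p = 25/26 - 1*23671/15905 = 25/26 - 23671/15905 = -217821/413530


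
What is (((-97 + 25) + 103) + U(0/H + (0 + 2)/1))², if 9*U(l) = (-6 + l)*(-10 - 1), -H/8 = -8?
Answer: 104329/81 ≈ 1288.0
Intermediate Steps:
H = 64 (H = -8*(-8) = 64)
U(l) = 22/3 - 11*l/9 (U(l) = ((-6 + l)*(-10 - 1))/9 = ((-6 + l)*(-11))/9 = (66 - 11*l)/9 = 22/3 - 11*l/9)
(((-97 + 25) + 103) + U(0/H + (0 + 2)/1))² = (((-97 + 25) + 103) + (22/3 - 11*(0/64 + (0 + 2)/1)/9))² = ((-72 + 103) + (22/3 - 11*(0*(1/64) + 2*1)/9))² = (31 + (22/3 - 11*(0 + 2)/9))² = (31 + (22/3 - 11/9*2))² = (31 + (22/3 - 22/9))² = (31 + 44/9)² = (323/9)² = 104329/81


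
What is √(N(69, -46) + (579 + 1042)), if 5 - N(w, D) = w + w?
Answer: 4*√93 ≈ 38.575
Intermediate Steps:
N(w, D) = 5 - 2*w (N(w, D) = 5 - (w + w) = 5 - 2*w)
√(N(69, -46) + (579 + 1042)) = √((5 - 2*69) + (579 + 1042)) = √((5 - 138) + 1621) = √(-133 + 1621) = √1488 = 4*√93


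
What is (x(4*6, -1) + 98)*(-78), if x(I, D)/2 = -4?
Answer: -7020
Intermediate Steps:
x(I, D) = -8 (x(I, D) = 2*(-4) = -8)
(x(4*6, -1) + 98)*(-78) = (-8 + 98)*(-78) = 90*(-78) = -7020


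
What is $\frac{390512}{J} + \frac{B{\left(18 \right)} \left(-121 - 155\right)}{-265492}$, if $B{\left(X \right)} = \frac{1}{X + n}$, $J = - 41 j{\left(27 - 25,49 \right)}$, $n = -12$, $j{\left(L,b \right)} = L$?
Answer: $- \frac{25919452033}{5442586} \approx -4762.3$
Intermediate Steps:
$J = -82$ ($J = - 41 \left(27 - 25\right) = \left(-41\right) 2 = -82$)
$B{\left(X \right)} = \frac{1}{-12 + X}$ ($B{\left(X \right)} = \frac{1}{X - 12} = \frac{1}{-12 + X}$)
$\frac{390512}{J} + \frac{B{\left(18 \right)} \left(-121 - 155\right)}{-265492} = \frac{390512}{-82} + \frac{\frac{1}{-12 + 18} \left(-121 - 155\right)}{-265492} = 390512 \left(- \frac{1}{82}\right) + \frac{1}{6} \left(-276\right) \left(- \frac{1}{265492}\right) = - \frac{195256}{41} + \frac{1}{6} \left(-276\right) \left(- \frac{1}{265492}\right) = - \frac{195256}{41} - - \frac{23}{132746} = - \frac{195256}{41} + \frac{23}{132746} = - \frac{25919452033}{5442586}$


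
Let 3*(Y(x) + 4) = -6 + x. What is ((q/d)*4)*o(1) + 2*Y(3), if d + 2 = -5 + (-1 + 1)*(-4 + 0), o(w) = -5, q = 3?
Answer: -10/7 ≈ -1.4286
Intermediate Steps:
Y(x) = -6 + x/3 (Y(x) = -4 + (-6 + x)/3 = -4 + (-2 + x/3) = -6 + x/3)
d = -7 (d = -2 + (-5 + (-1 + 1)*(-4 + 0)) = -2 + (-5 + 0*(-4)) = -2 + (-5 + 0) = -2 - 5 = -7)
((q/d)*4)*o(1) + 2*Y(3) = ((3/(-7))*4)*(-5) + 2*(-6 + (⅓)*3) = ((3*(-⅐))*4)*(-5) + 2*(-6 + 1) = -3/7*4*(-5) + 2*(-5) = -12/7*(-5) - 10 = 60/7 - 10 = -10/7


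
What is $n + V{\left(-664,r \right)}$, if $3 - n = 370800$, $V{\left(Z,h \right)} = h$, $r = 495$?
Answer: $-370302$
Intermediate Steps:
$n = -370797$ ($n = 3 - 370800 = -370797$)
$n + V{\left(-664,r \right)} = -370797 + 495 = -370302$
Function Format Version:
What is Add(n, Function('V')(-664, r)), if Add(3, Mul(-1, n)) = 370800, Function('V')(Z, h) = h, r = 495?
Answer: -370302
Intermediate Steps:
n = -370797 (n = Add(3, Mul(-1, 370800)) = Add(3, -370800) = -370797)
Add(n, Function('V')(-664, r)) = Add(-370797, 495) = -370302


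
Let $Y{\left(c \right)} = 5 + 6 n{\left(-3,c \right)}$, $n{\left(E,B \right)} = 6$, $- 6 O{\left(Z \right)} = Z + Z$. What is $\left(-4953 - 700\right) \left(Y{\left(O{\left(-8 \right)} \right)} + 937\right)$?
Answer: $-5528634$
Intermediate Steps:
$O{\left(Z \right)} = - \frac{Z}{3}$ ($O{\left(Z \right)} = - \frac{Z + Z}{6} = - \frac{2 Z}{6} = - \frac{Z}{3}$)
$Y{\left(c \right)} = 41$ ($Y{\left(c \right)} = 5 + 6 \cdot 6 = 5 + 36 = 41$)
$\left(-4953 - 700\right) \left(Y{\left(O{\left(-8 \right)} \right)} + 937\right) = \left(-4953 - 700\right) \left(41 + 937\right) = \left(-5653\right) 978 = -5528634$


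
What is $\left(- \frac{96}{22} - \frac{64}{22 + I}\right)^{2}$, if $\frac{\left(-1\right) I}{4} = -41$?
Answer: $\frac{23193856}{1046529} \approx 22.163$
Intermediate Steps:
$I = 164$ ($I = \left(-4\right) \left(-41\right) = 164$)
$\left(- \frac{96}{22} - \frac{64}{22 + I}\right)^{2} = \left(- \frac{96}{22} - \frac{64}{22 + 164}\right)^{2} = \left(\left(-96\right) \frac{1}{22} - \frac{64}{186}\right)^{2} = \left(- \frac{48}{11} - \frac{32}{93}\right)^{2} = \left(- \frac{4816}{1023}\right)^{2} = \frac{23193856}{1046529}$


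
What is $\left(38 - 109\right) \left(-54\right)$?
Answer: $3834$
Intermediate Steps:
$\left(38 - 109\right) \left(-54\right) = \left(-71\right) \left(-54\right) = 3834$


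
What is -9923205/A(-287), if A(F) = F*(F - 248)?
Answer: -1984641/30709 ≈ -64.627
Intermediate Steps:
A(F) = F*(-248 + F)
-9923205/A(-287) = -9923205*(-1/(287*(-248 - 287))) = -9923205/((-287*(-535))) = -9923205/153545 = -9923205*1/153545 = -1984641/30709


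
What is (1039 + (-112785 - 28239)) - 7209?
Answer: -147194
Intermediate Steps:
(1039 + (-112785 - 28239)) - 7209 = (1039 - 141024) - 7209 = -139985 - 7209 = -147194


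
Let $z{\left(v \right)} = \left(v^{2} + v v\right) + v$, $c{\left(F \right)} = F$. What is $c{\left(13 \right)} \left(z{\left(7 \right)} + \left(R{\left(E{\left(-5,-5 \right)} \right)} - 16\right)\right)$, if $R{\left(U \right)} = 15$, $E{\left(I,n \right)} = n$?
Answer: $1352$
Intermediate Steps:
$z{\left(v \right)} = v + 2 v^{2}$ ($z{\left(v \right)} = \left(v^{2} + v^{2}\right) + v = 2 v^{2} + v = v + 2 v^{2}$)
$c{\left(13 \right)} \left(z{\left(7 \right)} + \left(R{\left(E{\left(-5,-5 \right)} \right)} - 16\right)\right) = 13 \left(7 \left(1 + 2 \cdot 7\right) + \left(15 - 16\right)\right) = 13 \left(7 \left(1 + 14\right) + \left(15 - 16\right)\right) = 13 \left(7 \cdot 15 - 1\right) = 13 \left(105 - 1\right) = 13 \cdot 104 = 1352$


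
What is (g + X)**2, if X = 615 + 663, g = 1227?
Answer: 6275025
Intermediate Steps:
X = 1278
(g + X)**2 = (1227 + 1278)**2 = 2505**2 = 6275025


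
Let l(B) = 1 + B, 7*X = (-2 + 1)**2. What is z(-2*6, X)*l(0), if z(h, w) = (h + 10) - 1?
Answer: -3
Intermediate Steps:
X = 1/7 (X = (-2 + 1)**2/7 = (1/7)*(-1)**2 = (1/7)*1 = 1/7 ≈ 0.14286)
z(h, w) = 9 + h (z(h, w) = (10 + h) - 1 = 9 + h)
z(-2*6, X)*l(0) = (9 - 2*6)*(1 + 0) = (9 - 12)*1 = -3*1 = -3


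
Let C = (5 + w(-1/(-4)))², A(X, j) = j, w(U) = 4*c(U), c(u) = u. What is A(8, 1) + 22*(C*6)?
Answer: 4753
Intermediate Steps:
w(U) = 4*U
C = 36 (C = (5 + 4*(-1/(-4)))² = (5 + 4*(-1*(-¼)))² = (5 + 4*(¼))² = (5 + 1)² = 6² = 36)
A(8, 1) + 22*(C*6) = 1 + 22*(36*6) = 1 + 22*216 = 1 + 4752 = 4753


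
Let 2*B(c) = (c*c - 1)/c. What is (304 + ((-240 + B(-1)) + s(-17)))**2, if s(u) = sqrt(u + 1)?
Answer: 4080 + 512*I ≈ 4080.0 + 512.0*I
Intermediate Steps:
s(u) = sqrt(1 + u)
B(c) = (-1 + c**2)/(2*c) (B(c) = ((c*c - 1)/c)/2 = ((c**2 - 1)/c)/2 = ((-1 + c**2)/c)/2 = (-1 + c**2)/(2*c))
(304 + ((-240 + B(-1)) + s(-17)))**2 = (304 + ((-240 + (1/2)*(-1 + (-1)**2)/(-1)) + sqrt(1 - 17)))**2 = (304 + ((-240 + (1/2)*(-1)*(-1 + 1)) + sqrt(-16)))**2 = (304 + ((-240 + (1/2)*(-1)*0) + 4*I))**2 = (304 + ((-240 + 0) + 4*I))**2 = (304 + (-240 + 4*I))**2 = (64 + 4*I)**2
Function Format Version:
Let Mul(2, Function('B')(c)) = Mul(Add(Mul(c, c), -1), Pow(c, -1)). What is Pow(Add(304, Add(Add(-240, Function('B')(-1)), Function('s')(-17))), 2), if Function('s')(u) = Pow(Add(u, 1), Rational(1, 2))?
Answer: Add(4080, Mul(512, I)) ≈ Add(4080.0, Mul(512.00, I))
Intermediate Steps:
Function('s')(u) = Pow(Add(1, u), Rational(1, 2))
Function('B')(c) = Mul(Rational(1, 2), Pow(c, -1), Add(-1, Pow(c, 2))) (Function('B')(c) = Mul(Rational(1, 2), Mul(Add(Mul(c, c), -1), Pow(c, -1))) = Mul(Rational(1, 2), Mul(Add(Pow(c, 2), -1), Pow(c, -1))) = Mul(Rational(1, 2), Mul(Add(-1, Pow(c, 2)), Pow(c, -1))) = Mul(Rational(1, 2), Mul(Pow(c, -1), Add(-1, Pow(c, 2)))) = Mul(Rational(1, 2), Pow(c, -1), Add(-1, Pow(c, 2))))
Pow(Add(304, Add(Add(-240, Function('B')(-1)), Function('s')(-17))), 2) = Pow(Add(304, Add(Add(-240, Mul(Rational(1, 2), Pow(-1, -1), Add(-1, Pow(-1, 2)))), Pow(Add(1, -17), Rational(1, 2)))), 2) = Pow(Add(304, Add(Add(-240, Mul(Rational(1, 2), -1, Add(-1, 1))), Pow(-16, Rational(1, 2)))), 2) = Pow(Add(304, Add(Add(-240, Mul(Rational(1, 2), -1, 0)), Mul(4, I))), 2) = Pow(Add(304, Add(Add(-240, 0), Mul(4, I))), 2) = Pow(Add(304, Add(-240, Mul(4, I))), 2) = Pow(Add(64, Mul(4, I)), 2)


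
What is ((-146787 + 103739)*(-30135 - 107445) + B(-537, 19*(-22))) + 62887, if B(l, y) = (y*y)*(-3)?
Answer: 5922082555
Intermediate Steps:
B(l, y) = -3*y² (B(l, y) = y²*(-3) = -3*y²)
((-146787 + 103739)*(-30135 - 107445) + B(-537, 19*(-22))) + 62887 = ((-146787 + 103739)*(-30135 - 107445) - 3*(19*(-22))²) + 62887 = (-43048*(-137580) - 3*(-418)²) + 62887 = (5922543840 - 3*174724) + 62887 = (5922543840 - 524172) + 62887 = 5922019668 + 62887 = 5922082555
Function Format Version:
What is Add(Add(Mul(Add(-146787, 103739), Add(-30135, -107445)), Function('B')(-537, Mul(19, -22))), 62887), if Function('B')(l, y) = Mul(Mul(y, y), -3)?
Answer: 5922082555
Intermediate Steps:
Function('B')(l, y) = Mul(-3, Pow(y, 2)) (Function('B')(l, y) = Mul(Pow(y, 2), -3) = Mul(-3, Pow(y, 2)))
Add(Add(Mul(Add(-146787, 103739), Add(-30135, -107445)), Function('B')(-537, Mul(19, -22))), 62887) = Add(Add(Mul(Add(-146787, 103739), Add(-30135, -107445)), Mul(-3, Pow(Mul(19, -22), 2))), 62887) = Add(Add(Mul(-43048, -137580), Mul(-3, Pow(-418, 2))), 62887) = Add(Add(5922543840, Mul(-3, 174724)), 62887) = Add(Add(5922543840, -524172), 62887) = Add(5922019668, 62887) = 5922082555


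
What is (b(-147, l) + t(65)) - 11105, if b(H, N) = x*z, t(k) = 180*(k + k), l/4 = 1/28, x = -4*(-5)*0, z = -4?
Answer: 12295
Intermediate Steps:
x = 0 (x = 20*0 = 0)
l = ⅐ (l = 4/28 = 4*(1/28) = ⅐ ≈ 0.14286)
t(k) = 360*k (t(k) = 180*(2*k) = 360*k)
b(H, N) = 0 (b(H, N) = 0*(-4) = 0)
(b(-147, l) + t(65)) - 11105 = (0 + 360*65) - 11105 = (0 + 23400) - 11105 = 23400 - 11105 = 12295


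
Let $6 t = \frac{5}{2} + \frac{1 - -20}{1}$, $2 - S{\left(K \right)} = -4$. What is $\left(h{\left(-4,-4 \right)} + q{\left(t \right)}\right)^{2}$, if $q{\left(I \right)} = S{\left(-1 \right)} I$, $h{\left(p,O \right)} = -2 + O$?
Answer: $\frac{1225}{4} \approx 306.25$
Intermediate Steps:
$S{\left(K \right)} = 6$ ($S{\left(K \right)} = 2 - -4 = 2 + 4 = 6$)
$t = \frac{47}{12}$ ($t = \frac{\frac{5}{2} + \frac{1 - -20}{1}}{6} = \frac{5 \cdot \frac{1}{2} + \left(1 + 20\right) 1}{6} = \frac{\frac{5}{2} + 21 \cdot 1}{6} = \frac{\frac{5}{2} + 21}{6} = \frac{1}{6} \cdot \frac{47}{2} = \frac{47}{12} \approx 3.9167$)
$q{\left(I \right)} = 6 I$
$\left(h{\left(-4,-4 \right)} + q{\left(t \right)}\right)^{2} = \left(\left(-2 - 4\right) + 6 \cdot \frac{47}{12}\right)^{2} = \left(-6 + \frac{47}{2}\right)^{2} = \left(\frac{35}{2}\right)^{2} = \frac{1225}{4}$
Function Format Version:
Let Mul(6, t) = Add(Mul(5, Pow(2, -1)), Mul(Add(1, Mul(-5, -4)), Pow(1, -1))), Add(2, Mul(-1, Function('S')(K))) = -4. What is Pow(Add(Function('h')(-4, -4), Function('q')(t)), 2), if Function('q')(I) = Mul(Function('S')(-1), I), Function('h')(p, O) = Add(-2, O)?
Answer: Rational(1225, 4) ≈ 306.25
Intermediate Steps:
Function('S')(K) = 6 (Function('S')(K) = Add(2, Mul(-1, -4)) = Add(2, 4) = 6)
t = Rational(47, 12) (t = Mul(Rational(1, 6), Add(Mul(5, Pow(2, -1)), Mul(Add(1, Mul(-5, -4)), Pow(1, -1)))) = Mul(Rational(1, 6), Add(Mul(5, Rational(1, 2)), Mul(Add(1, 20), 1))) = Mul(Rational(1, 6), Add(Rational(5, 2), Mul(21, 1))) = Mul(Rational(1, 6), Add(Rational(5, 2), 21)) = Mul(Rational(1, 6), Rational(47, 2)) = Rational(47, 12) ≈ 3.9167)
Function('q')(I) = Mul(6, I)
Pow(Add(Function('h')(-4, -4), Function('q')(t)), 2) = Pow(Add(Add(-2, -4), Mul(6, Rational(47, 12))), 2) = Pow(Add(-6, Rational(47, 2)), 2) = Pow(Rational(35, 2), 2) = Rational(1225, 4)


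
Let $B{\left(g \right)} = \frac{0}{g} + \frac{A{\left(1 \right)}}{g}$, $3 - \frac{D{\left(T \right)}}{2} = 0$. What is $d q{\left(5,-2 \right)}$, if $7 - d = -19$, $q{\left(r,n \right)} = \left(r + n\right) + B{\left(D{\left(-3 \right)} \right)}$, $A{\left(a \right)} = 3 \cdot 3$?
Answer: $117$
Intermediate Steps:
$A{\left(a \right)} = 9$
$D{\left(T \right)} = 6$ ($D{\left(T \right)} = 6 - 0 = 6 + 0 = 6$)
$B{\left(g \right)} = \frac{9}{g}$ ($B{\left(g \right)} = \frac{0}{g} + \frac{9}{g} = 0 + \frac{9}{g} = \frac{9}{g}$)
$q{\left(r,n \right)} = \frac{3}{2} + n + r$ ($q{\left(r,n \right)} = \left(r + n\right) + \frac{9}{6} = \left(n + r\right) + 9 \cdot \frac{1}{6} = \left(n + r\right) + \frac{3}{2} = \frac{3}{2} + n + r$)
$d = 26$ ($d = 7 - -19 = 7 + 19 = 26$)
$d q{\left(5,-2 \right)} = 26 \left(\frac{3}{2} - 2 + 5\right) = 26 \cdot \frac{9}{2} = 117$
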